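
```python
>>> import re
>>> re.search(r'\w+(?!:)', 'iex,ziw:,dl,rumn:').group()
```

'iex'

Because the assertion is negative and zero-width, positions next to the forbidden text are skipped.
The match spans [0:3] → 'iex'.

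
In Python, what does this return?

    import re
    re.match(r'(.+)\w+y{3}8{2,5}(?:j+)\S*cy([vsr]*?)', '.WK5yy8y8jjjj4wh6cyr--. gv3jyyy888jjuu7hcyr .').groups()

The match spans [0:42] → '.WK5yy8y8jjjj4wh6cyr--. gv3jyyy888jjuu7hcy'.
Captured: group 1 = '.WK5yy8y8jjjj4wh6cyr--. gv3', group 2 = ''.

('.WK5yy8y8jjjj4wh6cyr--. gv3', '')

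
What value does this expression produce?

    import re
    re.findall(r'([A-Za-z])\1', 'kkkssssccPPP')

A backreference is literal: `\1` must see the identical characters the first group matched.
Matches: at [0:2] match 'kk', group 1 = 'k'; at [3:5] match 'ss', group 1 = 's'; at [5:7] match 'ss', group 1 = 's'; at [7:9] match 'cc', group 1 = 'c'; at [9:11] match 'PP', group 1 = 'P'.
`findall` collects group 1 from each match (5 total).

['k', 's', 's', 'c', 'P']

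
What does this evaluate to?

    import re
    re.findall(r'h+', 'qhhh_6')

['hhh']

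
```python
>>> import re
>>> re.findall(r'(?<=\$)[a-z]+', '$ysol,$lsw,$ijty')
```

['ysol', 'lsw', 'ijty']

Lookahead/lookbehind check context without consuming it, so the matched span excludes the asserted characters.
Scanning left to right: at [1:5] → 'ysol'; at [7:10] → 'lsw'; at [12:16] → 'ijty'.
`findall` yields the raw match text (3 of them) because the pattern has no groups.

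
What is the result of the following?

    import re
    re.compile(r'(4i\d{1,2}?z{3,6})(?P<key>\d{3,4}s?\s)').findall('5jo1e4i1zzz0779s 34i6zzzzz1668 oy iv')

[('4i1zzz', '0779s '), ('4i6zzzzz', '1668 ')]

The pattern matches the literal '4i', then 1 to 2 of a digit (lazy), then 3 to 6 of a literal 'z' (captured); then 3 to 4 of a digit, then optionally a literal 's', then whitespace (captured as 'key').
Scanning left to right: at [5:17] match '4i1zzz0779s ', groups = ('4i1zzz', '0779s '); at [18:31] match '4i6zzzzz1668 ', groups = ('4i6zzzzz', '1668 ').
2 groups means each result is a tuple of 2 captured strings — 2 here.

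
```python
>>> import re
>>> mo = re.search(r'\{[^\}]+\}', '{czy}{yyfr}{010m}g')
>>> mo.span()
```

(0, 5)

`search` walks the string left to right and returns the first match it finds.
The match spans [0:5] → '{czy}'.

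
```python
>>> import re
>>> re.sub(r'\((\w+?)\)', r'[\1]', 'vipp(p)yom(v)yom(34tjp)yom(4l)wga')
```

'vipp[p]yom[v]yom[34tjp]yom[4l]wga'

Matches: at [4:7] → '(p)'; at [10:13] → '(v)'; at [16:23] → '(34tjp)'; at [26:30] → '(4l)'.
`\1` in the replacement pulls in group 1's text for each match.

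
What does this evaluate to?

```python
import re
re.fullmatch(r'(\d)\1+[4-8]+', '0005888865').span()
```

(0, 10)

For `fullmatch`, every character of the input must be accounted for by the pattern.
The match spans [0:10] → '0005888865'.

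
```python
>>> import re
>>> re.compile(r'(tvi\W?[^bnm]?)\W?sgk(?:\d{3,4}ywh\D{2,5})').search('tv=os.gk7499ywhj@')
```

Here nothing in the string fits, so the call returns None.

None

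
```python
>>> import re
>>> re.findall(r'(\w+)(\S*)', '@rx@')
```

2 groups means the one result is a tuple of 2 captured strings — 1 here.

[('rx', '@')]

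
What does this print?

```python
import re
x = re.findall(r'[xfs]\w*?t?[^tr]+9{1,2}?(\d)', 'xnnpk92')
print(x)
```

The pattern matches one of [xfs], then zero or more of a word character (lazy), then optionally a literal 't'; then one or more of any character except [tr], then 1 to 2 of the literal '9' (lazy); then a digit (captured).
Matches: at [0:7] match 'xnnpk92', group 1 = '2'.
`findall` collects group 1 from the one match (1 total).

['2']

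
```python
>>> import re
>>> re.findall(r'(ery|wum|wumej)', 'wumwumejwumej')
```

['wum', 'wum', 'wum']

`|` is ordered: at each position the engine commits to the first alternative that works.
Scanning left to right: at [0:3] match 'wum', group 1 = 'wum'; at [3:6] match 'wum', group 1 = 'wum'; at [8:11] match 'wum', group 1 = 'wum'.
One capturing group, so `findall` returns just the captured substring from each match — 3 in all.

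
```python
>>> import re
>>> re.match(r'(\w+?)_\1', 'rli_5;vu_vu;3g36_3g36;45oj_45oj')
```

A backreference is literal: `\1` must see the identical characters the first group matched.
`match` is anchored at position 0; if the pattern doesn't fit there, it returns None.
Here the string doesn't start with a match, so the call returns None.

None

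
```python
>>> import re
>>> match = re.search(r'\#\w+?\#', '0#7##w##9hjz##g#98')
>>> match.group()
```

`search` walks the string left to right and returns the first match it finds.
The match spans [1:4] → '#7#'.

'#7#'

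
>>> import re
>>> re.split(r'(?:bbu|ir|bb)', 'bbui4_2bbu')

['', 'i4_2', '']

Alternation tries branches left to right and keeps the first one that lets the overall match succeed at that position.
Matches to split on: at [0:3] → 'bbu'; at [7:10] → 'bbu'.
The string is cut at each match, leaving 3 pieces.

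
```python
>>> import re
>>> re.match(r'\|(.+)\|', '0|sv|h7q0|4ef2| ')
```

`match` is anchored at position 0; if the pattern doesn't fit there, it returns None.
Here the string doesn't start with a match, so the call returns None.

None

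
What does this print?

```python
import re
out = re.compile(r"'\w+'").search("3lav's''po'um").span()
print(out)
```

The match spans [4:7] → "'s'".

(4, 7)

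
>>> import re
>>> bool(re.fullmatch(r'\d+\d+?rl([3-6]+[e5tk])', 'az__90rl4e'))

False

This matches one or more of a digit, then one or more of a digit (lazy), then the literal 'rl'; then one or more of a character in [3-6], then one of [e5tk] (captured).
`re.fullmatch` requires the pattern to consume the entire string.
Here there's no way to consume every character, so the call returns None, and `bool(None)` is False.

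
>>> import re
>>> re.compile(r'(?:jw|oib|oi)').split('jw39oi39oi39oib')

Branches in `(...|...)` are attempted left-to-right; the first branch that allows the whole pattern to succeed is taken.
Matches to split on: at [0:2] → 'jw'; at [4:6] → 'oi'; at [8:10] → 'oi'; at [12:15] → 'oib'.
`split` removes every match and returns the 5 fragments in between.

['', '39', '39', '39', '']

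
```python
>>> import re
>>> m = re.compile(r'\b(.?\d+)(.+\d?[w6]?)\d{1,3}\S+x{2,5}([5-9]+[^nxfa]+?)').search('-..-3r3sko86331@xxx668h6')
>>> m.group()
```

'3r3sko86331@xxx668h'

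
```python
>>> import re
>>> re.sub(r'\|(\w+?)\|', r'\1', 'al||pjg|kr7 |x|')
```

Matches: at [3:8] → '|pjg|'; at [12:15] → '|x|'.
Each match is replaced using the text its own group 1 captured.

'al|pjgkr7 x'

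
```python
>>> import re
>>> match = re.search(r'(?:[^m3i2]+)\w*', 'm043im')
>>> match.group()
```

This matches one or more of any character except [m3i2] (non-capturing group); then zero or more of a word character.
The match spans [1:6] → '043im'.

'043im'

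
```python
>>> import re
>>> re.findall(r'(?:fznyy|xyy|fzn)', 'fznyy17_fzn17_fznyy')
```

['fznyy', 'fzn', 'fznyy']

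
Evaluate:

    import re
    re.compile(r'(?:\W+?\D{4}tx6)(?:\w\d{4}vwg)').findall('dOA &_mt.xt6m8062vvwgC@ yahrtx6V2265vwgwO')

This matches one or more of a non-word character (lazy), then exactly 4 of a non-digit, then the literal 'tx6' (non-capturing group); then a word character, then exactly 4 of a digit, then the literal 'vwg' (non-capturing group).
`findall` yields the raw match text (1 of them) because the pattern has no groups.

['@ yahrtx6V2265vwg']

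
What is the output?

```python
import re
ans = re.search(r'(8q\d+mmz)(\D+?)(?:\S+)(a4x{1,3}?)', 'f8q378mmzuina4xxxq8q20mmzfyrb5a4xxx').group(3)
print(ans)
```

The pattern matches the literal '8q', then one or more of a digit, then the literal 'mmz' (captured); then one or more of a non-digit (lazy) (captured); then one or more of a non-whitespace character (non-capturing group); then the literal 'a4', then 1 to 3 of the literal 'x' (lazy) (captured).
Lazy quantifiers expand one character at a time until the remainder of the pattern can match.
`re.search` tries every starting position until one works.
The match spans [1:33] → '8q378mmzuina4xxxq8q20mmzfyrb5a4x'.
Captured: group 1 = '8q378mmz', group 2 = 'u', group 3 = 'a4x'.

a4x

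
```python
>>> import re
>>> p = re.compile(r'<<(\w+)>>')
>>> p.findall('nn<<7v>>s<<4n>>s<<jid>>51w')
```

Scanning left to right: at [2:8] match '<<7v>>', group 1 = '7v'; at [9:15] match '<<4n>>', group 1 = '4n'; at [16:23] match '<<jid>>', group 1 = 'jid'.
Because there's exactly one group, `findall` drops the full match and keeps group 1 from each hit.

['7v', '4n', 'jid']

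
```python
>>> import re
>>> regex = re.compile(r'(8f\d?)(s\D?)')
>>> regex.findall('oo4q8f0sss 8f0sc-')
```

[('8f0', 'ss'), ('8f0', 'sc')]

Pattern: the literal '8f', then optionally a digit (captured); then a literal 's', then optionally a non-digit (captured).
Matches: at [4:9] match '8f0ss', groups = ('8f0', 'ss'); at [11:16] match '8f0sc', groups = ('8f0', 'sc').
Multiple groups make `findall` return tuples — one 2-tuple for each match.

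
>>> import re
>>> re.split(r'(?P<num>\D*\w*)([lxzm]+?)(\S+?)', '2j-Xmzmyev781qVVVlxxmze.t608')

['2', 'j-Xmzmyev781qVVVlxxm', 'z', 'e', '.t608']

Pattern: zero or more of a non-digit, then zero or more of a word character (captured as 'num'); then one or more of one of [lxzm] (lazy) (captured); then one or more of a non-whitespace character (lazy) (captured).
Because the quantifier is non-greedy, it stops expanding at the earliest point where the rest of the pattern can succeed.
Matches to split on: at [1:23] → 'j-Xmzmyev781qVVVlxxmze'.
The group in the pattern means `split` returns the separators' captures alongside the pieces.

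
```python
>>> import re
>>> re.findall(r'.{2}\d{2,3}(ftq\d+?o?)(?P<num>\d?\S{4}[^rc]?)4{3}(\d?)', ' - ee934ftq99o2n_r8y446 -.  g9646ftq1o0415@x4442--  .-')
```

[('ftq1o', '0415@x', '2')]

The pattern matches exactly 2 of any character, then 2 to 3 of a digit; then the literal 'ftq', then one or more of a digit (lazy), then optionally a literal 'o' (captured); then optionally a digit, then exactly 4 of a non-whitespace character, then optionally any character except [rc] (captured as 'num'); then exactly 3 of a literal '4'; then optionally a digit (captured).
Scanning left to right: at [28:48] match 'g9646ftq1o0415@x4442', groups = ('ftq1o', '0415@x', '2').
Multiple groups make `findall` return tuples — one 3-tuple for the one match.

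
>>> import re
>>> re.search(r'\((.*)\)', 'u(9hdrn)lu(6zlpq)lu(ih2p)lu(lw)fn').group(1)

`re.search` tries every starting position until one works.
The match spans [1:31] → '(9hdrn)lu(6zlpq)lu(ih2p)lu(lw)'.
Captured: group 1 = '9hdrn)lu(6zlpq)lu(ih2p)lu(lw'.

'9hdrn)lu(6zlpq)lu(ih2p)lu(lw'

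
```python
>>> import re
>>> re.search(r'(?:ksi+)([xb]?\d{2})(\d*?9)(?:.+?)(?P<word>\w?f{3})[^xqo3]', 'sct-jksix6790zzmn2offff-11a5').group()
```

Lazy quantifiers expand one character at a time until the remainder of the pattern can match.
The match spans [5:23] → 'ksix6790zzmn2offff'.

'ksix6790zzmn2offff'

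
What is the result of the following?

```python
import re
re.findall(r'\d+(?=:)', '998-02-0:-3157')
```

['0']

The `(?=…)`/`(?<=…)` assertion just peeks at neighbouring text; it doesn't advance the match position.
Matches: at [7:8] → '0'.
No capturing groups, so `findall` returns the 1 full match string.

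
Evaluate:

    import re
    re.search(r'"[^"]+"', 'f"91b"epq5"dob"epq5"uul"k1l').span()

(1, 6)

Unlike `match`, `search` isn't anchored — it looks for the pattern anywhere in the string.
The match spans [1:6] → '"91b"'.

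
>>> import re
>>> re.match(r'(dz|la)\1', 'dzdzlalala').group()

'dzdz'

`re.match` only tries the pattern at the start of the string.
The match spans [0:4] → 'dzdz'.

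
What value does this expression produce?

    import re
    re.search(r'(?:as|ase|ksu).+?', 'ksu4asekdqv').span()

`search` walks the string left to right and returns the first match it finds.
The match spans [0:4] → 'ksu4'.

(0, 4)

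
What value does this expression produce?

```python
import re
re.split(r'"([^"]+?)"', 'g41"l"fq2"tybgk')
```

['g41', 'l', 'fq2"tybgk']

Matches to split on: at [3:6] → '"l"'.
With a capturing group present, the delimiter's captured portion is kept in the result list.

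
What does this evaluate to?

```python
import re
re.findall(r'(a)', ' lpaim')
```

['a']

This matches a literal 'a' (captured).
With a single group, `findall` returns only what that group captured — 1 item.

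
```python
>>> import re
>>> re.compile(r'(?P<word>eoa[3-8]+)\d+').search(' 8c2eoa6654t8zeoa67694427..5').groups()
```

('eoa665',)

Pattern: the literal 'eoa', then one or more of a character in [3-8] (captured as 'word'); then one or more of a digit.
`search` walks the string left to right and returns the first match it finds.
The match spans [4:11] → 'eoa6654'.
Captured: group 1 = 'eoa665'.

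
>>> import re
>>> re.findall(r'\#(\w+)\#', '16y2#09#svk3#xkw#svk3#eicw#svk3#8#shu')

['09', 'xkw', 'eicw', '8']

Walking the string: at [4:8] match '#09#', group 1 = '09'; at [12:17] match '#xkw#', group 1 = 'xkw'; at [21:27] match '#eicw#', group 1 = 'eicw'; at [31:34] match '#8#', group 1 = '8'.
Because there's exactly one group, `findall` drops the full match and keeps group 1 from each hit.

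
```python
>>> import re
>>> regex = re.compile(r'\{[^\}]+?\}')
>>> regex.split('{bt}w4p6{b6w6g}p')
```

['', 'w4p6', 'p']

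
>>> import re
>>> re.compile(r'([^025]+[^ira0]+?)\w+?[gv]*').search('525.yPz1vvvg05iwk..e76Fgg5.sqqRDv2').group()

With the lazy modifier that quantifier settles for the fewest repetitions that let the rest of the pattern succeed (the atoms after it are unaffected and can still be greedy).
The match spans [3:13] → '.yPz1vvvg0'.

'.yPz1vvvg0'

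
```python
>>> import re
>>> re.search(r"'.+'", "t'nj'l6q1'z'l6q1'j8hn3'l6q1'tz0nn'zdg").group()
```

"'nj'l6q1'z'l6q1'j8hn3'l6q1'tz0nn'"

The match spans [1:34] → "'nj'l6q1'z'l6q1'j8hn3'l6q1'tz0nn'".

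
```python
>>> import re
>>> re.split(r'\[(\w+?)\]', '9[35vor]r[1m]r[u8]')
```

['9', '35vor', 'r', '1m', 'r', 'u8', '']

The group in the pattern means `split` returns the separators' captures alongside the pieces.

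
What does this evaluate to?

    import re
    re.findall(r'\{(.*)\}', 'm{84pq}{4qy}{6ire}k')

Scanning left to right: at [1:18] match '{84pq}{4qy}{6ire}', group 1 = '84pq}{4qy}{6ire'.
Because there's exactly one group, `findall` drops the full match and keeps group 1 from the one hit.

['84pq}{4qy}{6ire']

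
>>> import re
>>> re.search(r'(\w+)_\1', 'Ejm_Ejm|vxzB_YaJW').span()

A backreference is literal: `\1` must see the identical characters the first group matched.
Unlike `match`, `search` isn't anchored — it looks for the pattern anywhere in the string.
The match spans [0:7] → 'Ejm_Ejm'.
Captured: group 1 = 'Ejm'.

(0, 7)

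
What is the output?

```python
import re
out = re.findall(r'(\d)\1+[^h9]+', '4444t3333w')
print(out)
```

['4']

`\1` has to match the exact text group 1 already captured.
Because there's exactly one group, `findall` drops the full match and keeps group 1 from the one hit.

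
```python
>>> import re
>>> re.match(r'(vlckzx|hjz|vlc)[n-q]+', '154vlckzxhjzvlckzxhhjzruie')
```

None

`match` is anchored at position 0; if the pattern doesn't fit there, it returns None.
Here the string doesn't start with a match, so the call returns None.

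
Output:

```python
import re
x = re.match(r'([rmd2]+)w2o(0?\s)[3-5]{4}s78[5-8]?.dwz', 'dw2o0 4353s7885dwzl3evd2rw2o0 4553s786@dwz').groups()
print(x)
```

('d', '0 ')

The pattern matches one or more of one of [rmd2] (captured); then the literal 'w2', then the literal 'o'; then optionally a literal '0', then whitespace (captured); then exactly 4 of a character in [3-5], then the literal 's78', then optionally a character in [5-8]; then any character, then the literal 'dwz'.
`match` is anchored at position 0; if the pattern doesn't fit there, it returns None.
The match spans [0:18] → 'dw2o0 4353s7885dwz'.
Captured: group 1 = 'd', group 2 = '0 '.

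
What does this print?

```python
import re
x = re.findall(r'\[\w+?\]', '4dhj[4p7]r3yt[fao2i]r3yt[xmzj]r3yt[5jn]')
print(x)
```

['[4p7]', '[fao2i]', '[xmzj]', '[5jn]']

Walking the string: at [4:9] → '[4p7]'; at [13:20] → '[fao2i]'; at [24:30] → '[xmzj]'; at [34:39] → '[5jn]'.
No capturing groups, so `findall` returns the 4 full match strings.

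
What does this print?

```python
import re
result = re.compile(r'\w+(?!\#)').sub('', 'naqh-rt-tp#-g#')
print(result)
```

`(?!…)`/`(?<!…)` only lets a position through if the neighbouring text does NOT match; no characters are consumed.
`sub` substitutes '' at each match site.

--p#-g#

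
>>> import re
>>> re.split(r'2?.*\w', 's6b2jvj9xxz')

['', '']

Splitting on the pattern gives 2 pieces.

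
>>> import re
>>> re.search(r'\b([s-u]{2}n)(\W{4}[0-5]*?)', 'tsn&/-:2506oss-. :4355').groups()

('tsn', '&/-:')

This matches a word boundary (`\b`, zero-width); then exactly 2 of a character in [s-u], then the literal 'n' (captured); then exactly 4 of a non-word character, then zero or more of a character in [0-5] (lazy) (captured).
Because the quantifier is non-greedy, it stops expanding at the earliest point where the rest of the pattern can succeed.
`re.search` tries every starting position until one works.
The match spans [0:7] → 'tsn&/-:'.
Captured: group 1 = 'tsn', group 2 = '&/-:'.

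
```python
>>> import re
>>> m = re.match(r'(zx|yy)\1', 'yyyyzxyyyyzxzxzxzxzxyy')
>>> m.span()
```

`\1` is not a pattern — it's the concrete string captured by group 1, re-applied verbatim.
With `match`, the pattern is implicitly anchored at the beginning.
The match spans [0:4] → 'yyyy'.
Captured: group 1 = 'yy'.

(0, 4)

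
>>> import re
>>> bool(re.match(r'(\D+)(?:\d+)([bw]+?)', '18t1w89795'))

The pattern matches one or more of a non-digit (captured); then one or more of a digit (non-capturing group); then one or more of one of [bw] (lazy) (captured).
`re.match` only tries the pattern at the start of the string.
Here position 0 doesn't satisfy it, so the call returns None, and `bool(None)` is False.

False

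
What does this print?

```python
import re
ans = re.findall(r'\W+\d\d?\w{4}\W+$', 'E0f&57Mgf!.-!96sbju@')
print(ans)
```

This matches one or more of a non-word character, then a digit; then optionally a digit, then exactly 4 of a word character; then one or more of a non-word character; then anchored at the end.
`findall` yields the raw match text (1 of them) because the pattern has no groups.

['!.-!96sbju@']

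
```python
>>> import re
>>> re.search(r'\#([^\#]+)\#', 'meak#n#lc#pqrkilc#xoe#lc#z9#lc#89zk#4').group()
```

'#n#'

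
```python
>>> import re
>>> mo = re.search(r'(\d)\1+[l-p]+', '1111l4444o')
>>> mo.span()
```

A backreference is literal: `\1` must see the identical characters the first group matched.
Unlike `match`, `search` isn't anchored — it looks for the pattern anywhere in the string.
The match spans [0:5] → '1111l'.
Captured: group 1 = '1'.

(0, 5)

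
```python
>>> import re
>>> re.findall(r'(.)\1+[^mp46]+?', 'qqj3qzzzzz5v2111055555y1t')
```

['q', 'z', '1', '5']

The backreference `\1` re-matches whatever the first group consumed, character for character.
One capturing group, so `findall` returns just the captured substring from each match — 4 in all.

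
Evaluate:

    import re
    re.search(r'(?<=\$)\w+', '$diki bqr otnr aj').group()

Lookahead/lookbehind check context without consuming it, so the matched span excludes the asserted characters.
`search` walks the string left to right and returns the first match it finds.
The match spans [1:5] → 'diki'.

'diki'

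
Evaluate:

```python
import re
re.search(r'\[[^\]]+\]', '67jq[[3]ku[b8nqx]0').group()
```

'[[3]'

The match spans [4:8] → '[[3]'.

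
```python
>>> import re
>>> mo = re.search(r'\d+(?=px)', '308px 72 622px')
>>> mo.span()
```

(0, 3)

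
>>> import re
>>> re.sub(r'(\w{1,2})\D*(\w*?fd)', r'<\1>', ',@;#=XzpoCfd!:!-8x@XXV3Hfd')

The pattern matches 1 to 2 of a word character (captured); then zero or more of a non-digit; then zero or more of a word character (lazy), then the literal 'fd' (captured).
Matches: at [5:12] → 'XzpoCfd'; at [16:26] → '8x@XXV3Hfd'.
The replacement refers to a captured group, so each match is rewritten using its own captured text.

',@;#=<Xz>!:!-<8x>'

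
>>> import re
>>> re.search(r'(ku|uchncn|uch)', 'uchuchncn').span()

`re.search` scans for the first position where the pattern succeeds.
The match spans [0:3] → 'uch'.
Captured: group 1 = 'uch'.

(0, 3)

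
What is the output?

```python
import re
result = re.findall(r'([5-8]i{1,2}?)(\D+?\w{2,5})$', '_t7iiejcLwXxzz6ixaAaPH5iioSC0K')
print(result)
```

[('5i', 'ioSC0K')]

This matches a character in [5-8], then 1 to 2 of a literal 'i' (lazy) (captured); then one or more of a non-digit (lazy), then 2 to 5 of a word character (captured); then anchored at the end.
2 groups means the one result is a tuple of 2 captured strings — 1 here.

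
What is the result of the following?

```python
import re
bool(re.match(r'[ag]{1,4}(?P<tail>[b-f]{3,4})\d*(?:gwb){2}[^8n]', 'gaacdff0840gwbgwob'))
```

False

This matches 1 to 4 of one of [ag]; then 3 to 4 of a character in [b-f] (captured as 'tail'); then zero or more of a digit, then the literal 'gwb' repeated 2 times, then any character except [8n].
`re.match` only tries the pattern at the start of the string.
Here position 0 doesn't satisfy it, so the call returns None, and `bool(None)` is False.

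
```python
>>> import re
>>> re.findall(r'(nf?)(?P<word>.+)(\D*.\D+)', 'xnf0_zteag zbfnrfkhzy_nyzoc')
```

[('nf', '0_zteag zbfnrfkhzy_nyz', 'oc')]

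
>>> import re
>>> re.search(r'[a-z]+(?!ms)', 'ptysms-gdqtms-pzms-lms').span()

(0, 6)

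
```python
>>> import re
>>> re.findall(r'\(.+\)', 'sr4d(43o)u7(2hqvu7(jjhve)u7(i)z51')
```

['(43o)u7(2hqvu7(jjhve)u7(i)']

No capturing groups, so `findall` returns the 1 full match string.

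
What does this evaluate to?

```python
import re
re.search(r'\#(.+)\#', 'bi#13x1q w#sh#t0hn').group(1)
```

'13x1q w#sh'

Unlike `match`, `search` isn't anchored — it looks for the pattern anywhere in the string.
The match spans [2:14] → '#13x1q w#sh#'.
Captured: group 1 = '13x1q w#sh'.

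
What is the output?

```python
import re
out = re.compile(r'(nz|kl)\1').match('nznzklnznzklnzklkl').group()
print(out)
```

nznz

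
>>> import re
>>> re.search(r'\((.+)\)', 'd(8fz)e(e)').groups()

The match spans [1:10] → '(8fz)e(e)'.
Captured: group 1 = '8fz)e(e'.

('8fz)e(e',)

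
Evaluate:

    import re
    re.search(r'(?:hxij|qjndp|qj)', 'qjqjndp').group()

`re.search` tries every starting position until one works.
The match spans [0:2] → 'qj'.

'qj'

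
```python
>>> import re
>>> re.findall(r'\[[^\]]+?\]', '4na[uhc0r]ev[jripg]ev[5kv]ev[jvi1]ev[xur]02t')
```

['[uhc0r]', '[jripg]', '[5kv]', '[jvi1]', '[xur]']

Walking the string: at [3:10] → '[uhc0r]'; at [12:19] → '[jripg]'; at [21:26] → '[5kv]'; at [28:34] → '[jvi1]'; at [36:41] → '[xur]'.
With no groups in the pattern, `findall` gives back each whole match — 5 here.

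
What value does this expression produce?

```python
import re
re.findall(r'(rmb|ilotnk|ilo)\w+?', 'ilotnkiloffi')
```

`|` is ordered: at each position the engine commits to the first alternative that works.
Walking the string: at [0:7] match 'ilotnki', group 1 = 'ilotnk'.
With a single group, `findall` returns only what that group captured — 1 item.

['ilotnk']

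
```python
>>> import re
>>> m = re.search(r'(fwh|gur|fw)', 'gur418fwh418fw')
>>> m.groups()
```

The match spans [0:3] → 'gur'.
Captured: group 1 = 'gur'.

('gur',)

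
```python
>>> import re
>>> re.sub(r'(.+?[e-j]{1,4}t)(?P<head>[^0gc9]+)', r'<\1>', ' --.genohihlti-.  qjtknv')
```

The pattern matches one or more of any character (lazy), then 1 to 4 of a character in [e-j], then the literal 't' (captured); then one or more of any character except [0gc9] (captured as 'head').
Matches: at [0:24] → ' --.genohihlti-.  qjtknv'.
Each match is replaced using the text its own group 1 captured.

'< --.genohihlti-.  qjt>'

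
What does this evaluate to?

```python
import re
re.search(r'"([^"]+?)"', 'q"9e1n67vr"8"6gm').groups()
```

The match spans [1:11] → '"9e1n67vr"'.
Captured: group 1 = '9e1n67vr'.

('9e1n67vr',)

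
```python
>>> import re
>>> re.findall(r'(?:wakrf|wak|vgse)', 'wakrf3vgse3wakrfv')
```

Alternation tries branches left to right and keeps the first one that lets the overall match succeed at that position.
Scanning left to right: at [0:5] → 'wakrf'; at [6:10] → 'vgse'; at [11:16] → 'wakrf'.
Since nothing is captured, `findall` lists the 3 matched substrings directly.

['wakrf', 'vgse', 'wakrf']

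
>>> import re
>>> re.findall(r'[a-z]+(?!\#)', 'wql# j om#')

['wq', 'j', 'o']

Because the assertion is negative and zero-width, positions next to the forbidden text are skipped.
Matches: at [0:2] → 'wq'; at [5:6] → 'j'; at [7:8] → 'o'.
`findall` yields the raw match text (3 of them) because the pattern has no groups.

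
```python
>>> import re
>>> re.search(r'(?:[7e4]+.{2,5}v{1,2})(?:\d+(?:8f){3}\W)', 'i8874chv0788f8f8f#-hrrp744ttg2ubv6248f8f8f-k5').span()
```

This matches one or more of one of [7e4], then 2 to 5 of any character, then 1 to 2 of the literal 'v' (non-capturing group); then one or more of a digit, then the literal '8f' repeated 3 times, then a non-word character (non-capturing group).
`re.search` tries every starting position until one works.
The match spans [3:18] → '74chv0788f8f8f#'.

(3, 18)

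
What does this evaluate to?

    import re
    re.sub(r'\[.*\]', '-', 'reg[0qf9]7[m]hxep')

'reg-hxep'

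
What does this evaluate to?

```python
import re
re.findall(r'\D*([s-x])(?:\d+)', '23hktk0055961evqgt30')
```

The pattern matches zero or more of a non-digit; then a character in [s-x] (captured); then one or more of a digit (non-capturing group).
Matches: at [13:20] match 'evqgt30', group 1 = 't'.
With a single group, `findall` returns only what that group captured — 1 item.

['t']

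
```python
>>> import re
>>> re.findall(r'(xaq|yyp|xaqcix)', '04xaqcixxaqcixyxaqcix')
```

Branches in `(...|...)` are attempted left-to-right; the first branch that allows the whole pattern to succeed is taken.
Walking the string: at [2:5] match 'xaq', group 1 = 'xaq'; at [8:11] match 'xaq', group 1 = 'xaq'; at [15:18] match 'xaq', group 1 = 'xaq'.
With a single group, `findall` returns only what that group captured — 3 items.

['xaq', 'xaq', 'xaq']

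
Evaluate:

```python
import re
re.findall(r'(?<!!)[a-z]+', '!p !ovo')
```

Because the assertion is negative and zero-width, positions next to the forbidden text are skipped.
Walking the string: at [5:7] → 'vo'.
No capturing groups, so `findall` returns the 1 full match string.

['vo']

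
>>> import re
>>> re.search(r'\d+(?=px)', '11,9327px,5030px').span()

(3, 7)

The `(?=…)`/`(?<=…)` assertion just peeks at neighbouring text; it doesn't advance the match position.
Unlike `match`, `search` isn't anchored — it looks for the pattern anywhere in the string.
The match spans [3:7] → '9327'.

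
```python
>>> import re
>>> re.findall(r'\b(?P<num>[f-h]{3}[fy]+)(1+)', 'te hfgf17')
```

The pattern matches a word boundary (`\b`, zero-width); then exactly 3 of a character in [f-h], then one or more of one of [fy] (captured as 'num'); then one or more of a literal '1' (captured).
Walking the string: at [3:8] match 'hfgf1', groups = ('hfgf', '1').
2 groups means the one result is a tuple of 2 captured strings — 1 here.

[('hfgf', '1')]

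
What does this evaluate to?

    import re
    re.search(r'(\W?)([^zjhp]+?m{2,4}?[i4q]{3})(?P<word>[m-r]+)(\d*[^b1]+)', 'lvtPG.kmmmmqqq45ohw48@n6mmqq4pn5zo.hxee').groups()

('', 'w48@n6mmqq4', 'pn', '5zo.hxee')

This matches optionally a non-word character (captured); then one or more of any character except [zjhp] (lazy), then 2 to 4 of the literal 'm' (lazy), then exactly 3 of one of [i4q] (captured); then one or more of a character in [m-r] (captured as 'word'); then zero or more of a digit, then one or more of any character except [b1] (captured).
`re.search` scans for the first position where the pattern succeeds.
The match spans [18:39] → 'w48@n6mmqq4pn5zo.hxee'.
Captured: group 1 = '', group 2 = 'w48@n6mmqq4', group 3 = 'pn', group 4 = '5zo.hxee'.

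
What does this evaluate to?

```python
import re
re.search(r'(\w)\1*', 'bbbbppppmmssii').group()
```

'bbbb'

`\1` is not a pattern — it's the concrete string captured by group 1, re-applied verbatim.
The match spans [0:4] → 'bbbb'.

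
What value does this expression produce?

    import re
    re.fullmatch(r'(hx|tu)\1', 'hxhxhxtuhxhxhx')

`\1` has to match the exact text group 1 already captured.
For `fullmatch`, every character of the input must be accounted for by the pattern.
Here there's no way to consume every character, so the call returns None.

None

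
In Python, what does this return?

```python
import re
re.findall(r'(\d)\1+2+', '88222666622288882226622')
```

After group 1 captures some text, `\1` only succeeds where that same text appears again.
Matches: at [0:5] match '88222', group 1 = '8'; at [5:12] match '6666222', group 1 = '6'; at [12:19] match '8888222', group 1 = '8'; at [19:23] match '6622', group 1 = '6'.
One capturing group, so `findall` returns just the captured substring from each match — 4 in all.

['8', '6', '8', '6']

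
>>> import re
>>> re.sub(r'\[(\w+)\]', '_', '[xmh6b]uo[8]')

'_uo_'

Matches: at [0:7] → '[xmh6b]'; at [9:12] → '[8]'.
Each match is replaced by '_'.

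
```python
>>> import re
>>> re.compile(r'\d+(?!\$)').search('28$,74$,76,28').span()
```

(0, 1)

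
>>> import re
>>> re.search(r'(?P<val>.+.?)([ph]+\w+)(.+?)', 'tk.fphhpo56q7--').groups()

This matches one or more of any character, then optionally any character (captured as 'val'); then one or more of one of [ph], then one or more of a word character (captured); then one or more of any character (lazy) (captured).
With the lazy modifier that quantifier settles for the fewest repetitions that let the rest of the pattern succeed (the atoms after it are unaffected and can still be greedy).
`re.search` scans for the first position where the pattern succeeds.
The match spans [0:14] → 'tk.fphhpo56q7-'.
Captured: group 1 = 'tk.fphh', group 2 = 'po56q7', group 3 = '-'.

('tk.fphh', 'po56q7', '-')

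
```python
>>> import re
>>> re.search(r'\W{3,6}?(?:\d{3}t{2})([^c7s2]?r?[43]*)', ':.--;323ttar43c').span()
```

(0, 14)

Pattern: 3 to 6 of a non-word character (lazy); then exactly 3 of a digit, then exactly 2 of a literal 't' (non-capturing group); then optionally any character except [c7s2], then optionally the literal 'r', then zero or more of one of [43] (captured).
Unlike `match`, `search` isn't anchored — it looks for the pattern anywhere in the string.
The match spans [0:14] → ':.--;323ttar43'.
Captured: group 1 = 'ar43'.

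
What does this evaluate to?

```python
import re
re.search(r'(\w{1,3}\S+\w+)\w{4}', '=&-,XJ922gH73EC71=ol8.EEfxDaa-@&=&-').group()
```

Pattern: 1 to 3 of a word character, then one or more of a non-whitespace character, then one or more of a word character (captured); then exactly 4 of a word character.
The match spans [4:29] → 'XJ922gH73EC71=ol8.EEfxDaa'.

'XJ922gH73EC71=ol8.EEfxDaa'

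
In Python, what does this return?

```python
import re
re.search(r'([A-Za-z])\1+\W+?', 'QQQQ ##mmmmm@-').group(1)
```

'Q'

After group 1 captures some text, `\1` only succeeds where that same text appears again.
`re.search` tries every starting position until one works.
The match spans [0:5] → 'QQQQ '.
Captured: group 1 = 'Q'.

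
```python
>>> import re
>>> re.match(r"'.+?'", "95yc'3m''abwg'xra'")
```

None

`match` is anchored at position 0; if the pattern doesn't fit there, it returns None.
Here the pattern fails at index 0, so the call returns None.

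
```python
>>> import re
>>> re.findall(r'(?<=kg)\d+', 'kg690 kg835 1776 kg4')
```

['690', '835', '4']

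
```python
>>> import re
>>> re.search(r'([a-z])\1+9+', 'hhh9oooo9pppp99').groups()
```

('h',)

The match spans [0:4] → 'hhh9'.
Captured: group 1 = 'h'.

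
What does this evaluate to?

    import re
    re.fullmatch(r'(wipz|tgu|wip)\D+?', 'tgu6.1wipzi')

None

`re.fullmatch` requires the pattern to consume the entire string.
Here the string isn't matched end-to-end, so the call returns None.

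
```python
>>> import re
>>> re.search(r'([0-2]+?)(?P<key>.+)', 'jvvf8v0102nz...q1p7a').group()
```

The pattern matches one or more of a character in [0-2] (lazy) (captured); then one or more of any character (captured as 'key').
`re.search` scans for the first position where the pattern succeeds.
The match spans [6:20] → '0102nz...q1p7a'.
Captured: group 1 = '0', group 2 = '102nz...q1p7a'.

'0102nz...q1p7a'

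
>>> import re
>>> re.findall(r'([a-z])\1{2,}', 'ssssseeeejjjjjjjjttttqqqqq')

['s', 'e', 'j', 't', 'q']

`\1` is not a pattern — it's the concrete string captured by group 1, re-applied verbatim.
One capturing group, so `findall` returns just the captured substring from each match — 5 in all.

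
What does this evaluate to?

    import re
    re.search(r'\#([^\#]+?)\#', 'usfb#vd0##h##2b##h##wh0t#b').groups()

`re.search` scans for the first position where the pattern succeeds.
The match spans [4:9] → '#vd0#'.
Captured: group 1 = 'vd0'.

('vd0',)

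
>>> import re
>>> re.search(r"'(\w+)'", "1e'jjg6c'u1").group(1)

`re.search` tries every starting position until one works.
The match spans [2:9] → "'jjg6c'".
Captured: group 1 = 'jjg6c'.

'jjg6c'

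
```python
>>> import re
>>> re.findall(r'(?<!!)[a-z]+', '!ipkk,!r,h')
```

['pkk', 'h']

The negative lookahead/lookbehind blocks any match where the forbidden context is present.
Matches: at [2:5] → 'pkk'; at [9:10] → 'h'.
With no groups in the pattern, `findall` gives back each whole match — 2 here.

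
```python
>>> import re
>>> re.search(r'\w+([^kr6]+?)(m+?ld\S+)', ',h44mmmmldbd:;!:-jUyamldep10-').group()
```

'h44mmmmldbd:;!:-jUyamldep10-'

The pattern matches one or more of a word character; then one or more of any character except [kr6] (lazy) (captured); then one or more of the literal 'm' (lazy), then the literal 'ld', then one or more of a non-whitespace character (captured).
`re.search` scans for the first position where the pattern succeeds.
The match spans [1:29] → 'h44mmmmldbd:;!:-jUyamldep10-'.
Captured: group 1 = ':;!:-jUya', group 2 = 'mldep10-'.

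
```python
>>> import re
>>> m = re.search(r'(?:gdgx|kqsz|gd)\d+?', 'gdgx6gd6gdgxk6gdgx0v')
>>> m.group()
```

`re.search` scans for the first position where the pattern succeeds.
The match spans [0:5] → 'gdgx6'.

'gdgx6'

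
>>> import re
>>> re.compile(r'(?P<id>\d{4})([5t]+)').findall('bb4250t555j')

[('4250', 't555')]

Pattern: exactly 4 of a digit (captured as 'id'); then one or more of one of [5t] (captured).
Matches: at [2:10] match '4250t555', groups = ('4250', 't555').
2 groups means the one result is a tuple of 2 captured strings — 1 here.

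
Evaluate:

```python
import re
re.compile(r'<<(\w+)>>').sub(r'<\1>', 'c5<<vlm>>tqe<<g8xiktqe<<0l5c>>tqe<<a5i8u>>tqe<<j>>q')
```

Matches: at [2:9] → '<<vlm>>'; at [22:30] → '<<0l5c>>'; at [33:42] → '<<a5i8u>>'; at [45:50] → '<<j>>'.
The replacement refers to a captured group, so each match is rewritten using its own captured text.

'c5<vlm>tqe<<g8xiktqe<0l5c>tqe<a5i8u>tqe<j>q'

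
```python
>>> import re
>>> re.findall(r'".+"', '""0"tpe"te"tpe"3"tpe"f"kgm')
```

Scanning left to right: at [0:23] → '""0"tpe"te"tpe"3"tpe"f"'.
`findall` yields the raw match text (1 of them) because the pattern has no groups.

['""0"tpe"te"tpe"3"tpe"f"']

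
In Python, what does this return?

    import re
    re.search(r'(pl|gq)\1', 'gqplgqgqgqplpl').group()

'gqgq'

After group 1 captures some text, `\1` only succeeds where that same text appears again.
`search` walks the string left to right and returns the first match it finds.
The match spans [4:8] → 'gqgq'.
Captured: group 1 = 'gq'.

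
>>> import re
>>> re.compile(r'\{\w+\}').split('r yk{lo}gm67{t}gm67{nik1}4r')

Matches to split on: at [4:8] → '{lo}'; at [12:15] → '{t}'; at [19:25] → '{nik1}'.
Each match becomes a cut point; 4 segments remain.

['r yk', 'gm67', 'gm67', '4r']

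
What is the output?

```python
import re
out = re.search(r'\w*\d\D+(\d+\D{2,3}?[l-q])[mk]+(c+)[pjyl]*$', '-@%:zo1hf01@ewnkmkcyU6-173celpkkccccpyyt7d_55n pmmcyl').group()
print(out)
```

Pattern: zero or more of a word character, then a digit, then one or more of a non-digit; then one or more of a digit, then 2 to 3 of a non-digit (lazy), then a character in [l-q] (captured); then one or more of one of [mk]; then one or more of a literal 'c' (captured); then zero or more of one of [pjyl]; then anchored at the end.
Unlike `match`, `search` isn't anchored — it looks for the pattern anywhere in the string.
The match spans [23:53] → '173celpkkccccpyyt7d_55n pmmcyl'.
Captured: group 1 = '55n p', group 2 = 'c'.

173celpkkccccpyyt7d_55n pmmcyl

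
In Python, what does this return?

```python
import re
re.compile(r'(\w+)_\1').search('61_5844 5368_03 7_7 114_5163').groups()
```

('7',)

`\1` is not a pattern — it's the concrete string captured by group 1, re-applied verbatim.
`search` walks the string left to right and returns the first match it finds.
The match spans [16:19] → '7_7'.
Captured: group 1 = '7'.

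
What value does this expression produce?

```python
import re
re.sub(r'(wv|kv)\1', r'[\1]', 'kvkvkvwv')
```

'[kv]kvwv'

After group 1 captures some text, `\1` only succeeds where that same text appears again.
`\1` in the replacement pulls in group 1's text for each match.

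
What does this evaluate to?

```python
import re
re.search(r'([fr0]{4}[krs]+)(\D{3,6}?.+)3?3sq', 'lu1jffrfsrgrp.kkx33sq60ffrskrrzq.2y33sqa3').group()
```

The match spans [4:39] → 'ffrfsrgrp.kkx33sq60ffrskrrzq.2y33sq'.

'ffrfsrgrp.kkx33sq60ffrskrrzq.2y33sq'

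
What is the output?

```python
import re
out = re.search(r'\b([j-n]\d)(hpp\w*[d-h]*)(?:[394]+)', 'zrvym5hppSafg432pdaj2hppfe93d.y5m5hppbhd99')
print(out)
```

None

The pattern matches a word boundary (`\b`, zero-width); then a character in [j-n], then a digit (captured); then the literal 'hpp', then zero or more of a word character, then zero or more of a character in [d-h] (captured); then one or more of one of [394] (non-capturing group).
Here the pattern never matches, so the call returns None.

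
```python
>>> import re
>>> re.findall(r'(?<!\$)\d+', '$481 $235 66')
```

The negative lookahead/lookbehind blocks any match where the forbidden context is present.
`findall` yields the raw match text (3 of them) because the pattern has no groups.

['81', '35', '66']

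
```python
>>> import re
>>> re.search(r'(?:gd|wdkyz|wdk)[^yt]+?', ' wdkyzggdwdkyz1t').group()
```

The match spans [1:7] → 'wdkyzg'.

'wdkyzg'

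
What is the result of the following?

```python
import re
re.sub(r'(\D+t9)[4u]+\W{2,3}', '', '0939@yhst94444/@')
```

'0939'

The pattern matches one or more of a non-digit, then the literal 't9' (captured); then one or more of one of [4u], then 2 to 3 of a non-word character.
Matches: at [4:16] → '@yhst94444/@'.
Every occurrence is swapped for ''.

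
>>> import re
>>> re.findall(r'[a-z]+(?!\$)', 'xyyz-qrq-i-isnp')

`(?!…)`/`(?<!…)` only lets a position through if the neighbouring text does NOT match; no characters are consumed.
Matches: at [0:4] → 'xyyz'; at [5:8] → 'qrq'; at [9:10] → 'i'; at [11:15] → 'isnp'.
Since nothing is captured, `findall` lists the 4 matched substrings directly.

['xyyz', 'qrq', 'i', 'isnp']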